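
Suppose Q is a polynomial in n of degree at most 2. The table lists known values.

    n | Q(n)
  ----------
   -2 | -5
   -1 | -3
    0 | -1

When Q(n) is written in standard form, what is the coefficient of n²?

First differences: 2, 2.
Level-1 differences are constant, so Q has degree 1.
Fitting a degree-1 polynomial gives Q(n) = 2n - 1.
The coefficient of n² is 0.

0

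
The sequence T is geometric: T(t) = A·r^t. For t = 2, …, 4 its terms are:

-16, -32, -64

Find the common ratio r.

2

Consecutive ratio: -32/(-16) = 2, and -64/(-32) = 2, so r = 2.
Then A·2^2 = -16 gives A = -4, and T(t) = -4·2^t.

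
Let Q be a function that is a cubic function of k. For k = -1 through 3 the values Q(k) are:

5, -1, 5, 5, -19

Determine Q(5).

First differences: -6, 6, 0, -24. Second differences: 12, -6, -24. Third differences: -18, -18.
Level-3 differences are constant, so Q has degree 3.
Fitting a degree-3 polynomial gives Q(k) = -3k³ + 6k² + 3k - 1.
Then Q(5) = -211.

-211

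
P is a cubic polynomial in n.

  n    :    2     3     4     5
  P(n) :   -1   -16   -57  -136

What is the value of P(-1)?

8

Write P(n) = an³ + bn² + cn + d; the 4 given values yield a linear system in the 4 coefficients.
Solving, P(n) = -2n³ + 5n² - 2n - 1.
Then P(-1) = 8.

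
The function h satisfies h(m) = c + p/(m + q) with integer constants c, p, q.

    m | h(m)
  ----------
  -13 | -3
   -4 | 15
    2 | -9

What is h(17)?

-6

(h(m) − c)(m + q) = p for each data point; the three points give a linear system in c and q, then p follows.
Solving: c = -5, q = 3, p = -20, so h(m) = -5 − 20/(m + 3).
Then h(17) = -5 − 20/20 = -6.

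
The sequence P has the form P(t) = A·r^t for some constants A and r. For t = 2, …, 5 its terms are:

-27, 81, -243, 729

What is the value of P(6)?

Consecutive ratio: 81/(-27) = -3, and -243/81 = -3, so r = -3.
Then A·(-3)^2 = -27 gives A = -3, and P(t) = -3·(-3)^t.
P(6) = -3·(-3)^6 = -2187.

-2187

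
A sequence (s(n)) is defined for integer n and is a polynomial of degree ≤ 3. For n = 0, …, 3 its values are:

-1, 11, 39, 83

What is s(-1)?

First differences: 12, 28, 44. Second differences: 16, 16.
Level-2 differences are constant, so s has degree 2.
Fitting a degree-2 polynomial gives s(n) = 8n² + 4n - 1.
Then s(-1) = 3.

3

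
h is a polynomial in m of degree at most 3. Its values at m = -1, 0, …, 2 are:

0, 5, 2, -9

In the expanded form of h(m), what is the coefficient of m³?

First differences: 5, -3, -11. Second differences: -8, -8.
Level-2 differences are constant, so h has degree 2.
Fitting a degree-2 polynomial gives h(m) = -4m² + m + 5.
The coefficient of m³ is 0.

0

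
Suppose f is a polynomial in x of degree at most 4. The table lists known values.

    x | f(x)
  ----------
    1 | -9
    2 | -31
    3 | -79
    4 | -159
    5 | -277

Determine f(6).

-439

Write f(x) = ax^4 + bx³ + cx² + dx + e; the 5 given values yield a linear system in the 5 coefficients.
Solving, the leading coefficient vanishes, and f(x) = -x³ - 7x² + 6x - 7.
Then f(6) = -439.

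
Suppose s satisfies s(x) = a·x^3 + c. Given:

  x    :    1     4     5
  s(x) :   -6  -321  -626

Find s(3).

From s(1) = -6 and s(4) = -321: 1a + c = -6 and 64a + c = -321.
Subtracting: 63a = -315, so a = -5; then c = -6 − (-5)·1 = -1.
So s(x) = -5x³ − 1, and s(3) = -136.

-136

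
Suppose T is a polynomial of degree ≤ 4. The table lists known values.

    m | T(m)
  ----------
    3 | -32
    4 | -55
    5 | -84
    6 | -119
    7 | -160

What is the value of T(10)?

First differences: -23, -29, -35, -41. Second differences: -6, -6, -6.
Level-2 differences are constant, so T has degree 2.
Fitting a degree-2 polynomial gives T(m) = -3m² - 2m + 1.
Then T(10) = -319.

-319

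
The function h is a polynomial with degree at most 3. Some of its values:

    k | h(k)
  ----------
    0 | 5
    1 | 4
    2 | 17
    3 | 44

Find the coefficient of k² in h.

7

Write h(k) = ak³ + bk² + ck + d; the 4 given values yield a linear system in the 4 coefficients.
Solving, the leading coefficient vanishes, and h(k) = 7k² - 8k + 5.
The coefficient of k² is 7.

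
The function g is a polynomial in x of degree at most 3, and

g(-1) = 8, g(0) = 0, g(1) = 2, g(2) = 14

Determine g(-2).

26

First differences: -8, 2, 12. Second differences: 10, 10.
Level-2 differences are constant, so g has degree 2.
Fitting a degree-2 polynomial gives g(x) = 5x² - 3x.
Then g(-2) = 26.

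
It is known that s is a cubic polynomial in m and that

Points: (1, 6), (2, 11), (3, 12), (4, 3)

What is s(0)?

3

Write s(m) = am³ + bm² + cm + d; the 4 given values yield a linear system in the 4 coefficients.
Solving, s(m) = -m³ + 4m² + 3.
The constant term is s(0) = 3.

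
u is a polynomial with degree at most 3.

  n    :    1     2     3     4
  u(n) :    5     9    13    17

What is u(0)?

1

First differences: 4, 4, 4.
Level-1 differences are constant, so u has degree 1.
Fitting a degree-1 polynomial gives u(n) = 4n + 1.
The constant term is u(0) = 1.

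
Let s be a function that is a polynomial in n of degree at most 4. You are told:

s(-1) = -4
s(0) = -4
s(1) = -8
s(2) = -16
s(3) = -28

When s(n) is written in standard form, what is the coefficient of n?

First differences: 0, -4, -8, -12. Second differences: -4, -4, -4.
Level-2 differences are constant, so s has degree 2.
Fitting a degree-2 polynomial gives s(n) = -2n² - 2n - 4.
The coefficient of n is -2.

-2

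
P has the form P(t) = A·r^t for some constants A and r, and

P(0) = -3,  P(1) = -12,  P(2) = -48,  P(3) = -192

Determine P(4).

Consecutive ratio: -12/(-3) = 4, and -48/(-12) = 4, so r = 4.
Then A·4^0 = -3 gives A = -3, and P(t) = -3·4^t.
P(4) = -3·4^4 = -768.

-768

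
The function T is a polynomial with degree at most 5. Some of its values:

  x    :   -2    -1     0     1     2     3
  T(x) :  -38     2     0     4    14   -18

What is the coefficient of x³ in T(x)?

4

First differences: 40, -2, 4, 10, -32. Second differences: -42, 6, 6, -42. Third differences: 48, 0, -48. Fourth differences: -48, -48.
Level-4 differences are constant, so T has degree 4.
Fitting a degree-4 polynomial gives T(x) = -2x^4 + 4x³ + 5x² - 3x.
The coefficient of x³ is 4.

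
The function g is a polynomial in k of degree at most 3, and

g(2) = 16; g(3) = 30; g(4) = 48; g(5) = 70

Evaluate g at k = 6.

96

First differences: 14, 18, 22. Second differences: 4, 4.
Level-2 differences are constant, so g has degree 2.
Fitting a degree-2 polynomial gives g(k) = 2k² + 4k.
Then g(6) = 96.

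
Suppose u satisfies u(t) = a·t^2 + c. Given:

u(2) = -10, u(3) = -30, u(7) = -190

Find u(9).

From u(2) = -10 and u(3) = -30: 4a + c = -10 and 9a + c = -30.
Subtracting: 5a = -20, so a = -4; then c = -10 − (-4)·4 = 6.
So u(t) = -4t² + 6, and u(9) = -318.

-318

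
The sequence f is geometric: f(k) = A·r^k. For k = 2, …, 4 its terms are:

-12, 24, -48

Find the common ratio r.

Consecutive ratio: 24/(-12) = -2, and -48/24 = -2, so r = -2.
Then A·(-2)^2 = -12 gives A = -3, and f(k) = -3·(-2)^k.

-2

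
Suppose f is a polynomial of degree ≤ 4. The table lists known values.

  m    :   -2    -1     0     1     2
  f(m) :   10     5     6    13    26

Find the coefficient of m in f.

First differences: -5, 1, 7, 13. Second differences: 6, 6, 6.
Level-2 differences are constant, so f has degree 2.
Fitting a degree-2 polynomial gives f(m) = 3m² + 4m + 6.
The coefficient of m is 4.

4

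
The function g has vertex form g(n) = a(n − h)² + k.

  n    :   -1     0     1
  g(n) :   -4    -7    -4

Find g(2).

5

First differences -3, 3; second difference 6 = 2a, so a = 3.
Expanding, the n-coefficient is −2ah = -6h; matching it to the data gives h = 0, and then k = -7.
So g(n) = 3(n + 0)² − 7.
g(2) = 3·2² − 7 = 5.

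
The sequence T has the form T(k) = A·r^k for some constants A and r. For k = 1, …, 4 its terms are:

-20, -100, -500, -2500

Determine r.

5

Consecutive ratio: -100/(-20) = 5, and -500/(-100) = 5, so r = 5.
Then A·5^1 = -20 gives A = -4, and T(k) = -4·5^k.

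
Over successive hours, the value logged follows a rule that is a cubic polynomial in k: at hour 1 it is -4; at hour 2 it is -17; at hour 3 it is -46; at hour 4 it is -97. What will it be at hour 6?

Write the value at k as T(k).
Write T(k) = ak³ + bk² + ck + d; the 4 given values yield a linear system in the 4 coefficients.
Solving, T(k) = -k³ - 2k² - 1.
Then T(6) = -289.

-289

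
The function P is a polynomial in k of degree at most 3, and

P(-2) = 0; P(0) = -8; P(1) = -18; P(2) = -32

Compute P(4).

-72

Write P(k) = ak³ + bk² + ck + d; the 4 given values yield a linear system in the 4 coefficients.
Solving, the leading coefficient vanishes, and P(k) = -2k² - 8k - 8.
Then P(4) = -72.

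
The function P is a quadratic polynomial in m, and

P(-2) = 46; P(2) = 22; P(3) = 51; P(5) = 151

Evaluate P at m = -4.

142

Write P(m) = am² + bm + c; the 4 given values yield a linear system in the 3 coefficients.
Solving, P(m) = 7m² - 6m + 6.
Then P(-4) = 142.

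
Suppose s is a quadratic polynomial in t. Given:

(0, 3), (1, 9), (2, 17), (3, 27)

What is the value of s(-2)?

-3

Write s(t) = at² + bt + c; the 4 given values yield a linear system in the 3 coefficients.
Solving, s(t) = t² + 5t + 3.
Then s(-2) = -3.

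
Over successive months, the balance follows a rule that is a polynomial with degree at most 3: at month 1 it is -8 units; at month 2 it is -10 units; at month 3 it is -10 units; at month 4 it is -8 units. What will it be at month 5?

Write the value at x as f(x).
Write f(x) = ax³ + bx² + cx + d; the 4 given values yield a linear system in the 4 coefficients.
Solving, the leading coefficient vanishes, and f(x) = x² - 5x - 4.
Then f(5) = -4.

-4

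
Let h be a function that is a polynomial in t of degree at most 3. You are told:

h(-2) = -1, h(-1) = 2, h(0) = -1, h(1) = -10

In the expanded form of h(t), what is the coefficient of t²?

Write h(t) = at³ + bt² + ct + d; the 4 given values yield a linear system in the 4 coefficients.
Solving, the leading coefficient vanishes, and h(t) = -3t² - 6t - 1.
The coefficient of t² is -3.

-3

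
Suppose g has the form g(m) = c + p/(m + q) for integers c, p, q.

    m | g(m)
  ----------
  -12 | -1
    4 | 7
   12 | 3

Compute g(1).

25

(g(m) − c)(m + q) = p for each data point; the three points give a linear system in c and q, then p follows.
Solving: c = 1, q = 0, p = 24, so g(m) = 1 + 24/(m + 0).
Then g(1) = 1 + 24/1 = 25.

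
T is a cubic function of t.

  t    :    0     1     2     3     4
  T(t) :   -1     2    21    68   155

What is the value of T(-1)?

Write T(t) = at³ + bt² + ct + d; the 5 given values yield a linear system in the 4 coefficients.
Solving, T(t) = 2t³ + 2t² - t - 1.
Then T(-1) = 0.

0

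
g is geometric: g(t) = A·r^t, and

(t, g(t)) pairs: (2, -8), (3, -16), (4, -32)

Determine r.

Consecutive ratio: -16/(-8) = 2, and -32/(-16) = 2, so r = 2.
Then A·2^2 = -8 gives A = -2, and g(t) = -2·2^t.

2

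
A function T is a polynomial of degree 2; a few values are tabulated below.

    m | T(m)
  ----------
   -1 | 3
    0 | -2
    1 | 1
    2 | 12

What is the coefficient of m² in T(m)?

4

Write T(m) = am² + bm + c; the 4 given values yield a linear system in the 3 coefficients.
Solving, T(m) = 4m² - m - 2.
The coefficient of m² is 4.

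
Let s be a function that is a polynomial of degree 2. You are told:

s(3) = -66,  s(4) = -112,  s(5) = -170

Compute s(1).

-10

Write s(k) = ak² + bk + c; the 3 given values yield a linear system in the 3 coefficients.
Solving, s(k) = -6k² - 4k.
Then s(1) = -10.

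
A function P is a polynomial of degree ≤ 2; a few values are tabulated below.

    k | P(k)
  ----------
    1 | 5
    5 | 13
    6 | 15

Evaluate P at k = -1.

1

Write P(k) = ak² + bk + c; the 3 given values yield a linear system in the 3 coefficients.
Solving, the leading coefficient vanishes, and P(k) = 2k + 3.
Then P(-1) = 1.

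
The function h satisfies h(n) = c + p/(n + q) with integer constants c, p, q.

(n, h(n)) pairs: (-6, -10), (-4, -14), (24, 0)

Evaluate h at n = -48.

(h(n) − c)(n + q) = p for each data point; the three points give a linear system in c and q, then p follows.
Solving: c = -2, q = 0, p = 48, so h(n) = -2 + 48/(n + 0).
Then h(-48) = -2 + 48/(-48) = -3.

-3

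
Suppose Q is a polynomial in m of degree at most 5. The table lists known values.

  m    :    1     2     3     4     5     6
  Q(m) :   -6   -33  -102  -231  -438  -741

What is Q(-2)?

3

Write Q(m) = am^5 + bm^4 + cm³ + dm² + em + p; the 6 given values yield a linear system in the 6 coefficients.
Solving, the top 2 coefficients vanish, and Q(m) = -3m³ - 3m² + 3m - 3.
Then Q(-2) = 3.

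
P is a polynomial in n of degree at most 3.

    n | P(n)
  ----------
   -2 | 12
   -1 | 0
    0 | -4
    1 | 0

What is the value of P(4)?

60

First differences: -12, -4, 4. Second differences: 8, 8.
Level-2 differences are constant, so P has degree 2.
Fitting a degree-2 polynomial gives P(n) = 4n² - 4.
Then P(4) = 60.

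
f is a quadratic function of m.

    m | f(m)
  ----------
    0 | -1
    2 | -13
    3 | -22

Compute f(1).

-6

Write f(m) = am² + bm + c; the 3 given values yield a linear system in the 3 coefficients.
Solving, f(m) = -m² - 4m - 1.
Then f(1) = -6.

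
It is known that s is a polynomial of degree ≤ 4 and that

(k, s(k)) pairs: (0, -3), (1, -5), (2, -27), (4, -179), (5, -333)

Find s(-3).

3

Write s(k) = ak^4 + bk³ + ck² + dk + e; the 5 given values yield a linear system in the 5 coefficients.
Solving, the leading coefficient vanishes, and s(k) = -2k³ - 4k² + 4k - 3.
Then s(-3) = 3.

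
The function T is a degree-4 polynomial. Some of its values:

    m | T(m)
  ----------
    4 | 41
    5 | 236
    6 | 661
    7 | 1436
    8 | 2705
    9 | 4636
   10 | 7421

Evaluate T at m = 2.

-19

First differences: 195, 425, 775, 1269, 1931, 2785. Second differences: 230, 350, 494, 662, 854. Third differences: 120, 144, 168, 192. Fourth differences: 24, 24, 24.
Level-4 differences are constant, so T has degree 4.
Fitting a degree-4 polynomial gives T(m) = m^4 - 2m³ - 6m² + 2m + 1.
Then T(2) = -19.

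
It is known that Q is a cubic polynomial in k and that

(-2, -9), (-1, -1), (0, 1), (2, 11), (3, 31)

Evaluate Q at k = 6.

223

Write Q(k) = ak³ + bk² + ck + d; the 5 given values yield a linear system in the 4 coefficients.
Solving, Q(k) = k³ + k + 1.
Then Q(6) = 223.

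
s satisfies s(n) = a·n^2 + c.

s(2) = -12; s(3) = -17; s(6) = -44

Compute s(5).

From s(2) = -12 and s(3) = -17: 4a + c = -12 and 9a + c = -17.
Subtracting: 5a = -5, so a = -1; then c = -12 − (-1)·4 = -8.
So s(n) = -1n² − 8, and s(5) = -33.

-33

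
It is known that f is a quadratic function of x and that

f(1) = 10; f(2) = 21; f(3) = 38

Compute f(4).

Write f(x) = ax² + bx + c; the 3 given values yield a linear system in the 3 coefficients.
Solving, f(x) = 3x² + 2x + 5.
Then f(4) = 61.

61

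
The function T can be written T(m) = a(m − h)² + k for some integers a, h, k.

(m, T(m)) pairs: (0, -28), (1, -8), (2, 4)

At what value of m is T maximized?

3

First differences 20, 12; second difference -8 = 2a, so a = -4.
Expanding, the m-coefficient is −2ah = 8h; matching it to the data gives h = 3, and then k = 8.
So T(m) = -4(m − 3)² + 8.
Hence h = 3.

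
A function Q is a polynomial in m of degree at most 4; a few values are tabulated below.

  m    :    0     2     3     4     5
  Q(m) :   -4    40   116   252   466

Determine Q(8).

1756

Write Q(m) = am^4 + bm³ + cm² + dm + e; the 5 given values yield a linear system in the 5 coefficients.
Solving, the leading coefficient vanishes, and Q(m) = 3m³ + 3m² + 4m - 4.
Then Q(8) = 1756.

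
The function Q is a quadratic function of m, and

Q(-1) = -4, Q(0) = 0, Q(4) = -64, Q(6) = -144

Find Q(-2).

-16

Write Q(m) = am² + bm + c; the 4 given values yield a linear system in the 3 coefficients.
Solving, Q(m) = -4m².
Then Q(-2) = -16.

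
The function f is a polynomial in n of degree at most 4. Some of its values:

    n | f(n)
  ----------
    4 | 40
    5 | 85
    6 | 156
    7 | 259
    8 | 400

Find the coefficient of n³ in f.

1

First differences: 45, 71, 103, 141. Second differences: 26, 32, 38. Third differences: 6, 6.
Level-3 differences are constant, so f has degree 3.
Fitting a degree-3 polynomial gives f(n) = n³ - 2n² + 2n.
The coefficient of n³ is 1.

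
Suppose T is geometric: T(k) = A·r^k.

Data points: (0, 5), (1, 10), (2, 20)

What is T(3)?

Consecutive ratio: 10/5 = 2, and 20/10 = 2, so r = 2.
Then A·2^0 = 5 gives A = 5, and T(k) = 5·2^k.
T(3) = 5·2^3 = 40.

40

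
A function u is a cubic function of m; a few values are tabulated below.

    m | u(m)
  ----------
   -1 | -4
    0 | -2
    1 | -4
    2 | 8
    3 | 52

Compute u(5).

308

Write u(m) = am³ + bm² + cm + d; the 5 given values yield a linear system in the 4 coefficients.
Solving, u(m) = 3m³ - 2m² - 3m - 2.
Then u(5) = 308.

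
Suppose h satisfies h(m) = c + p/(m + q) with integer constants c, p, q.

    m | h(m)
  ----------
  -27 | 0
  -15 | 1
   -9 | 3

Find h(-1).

(h(m) − c)(m + q) = p for each data point; the three points give a linear system in c and q, then p follows.
Solving: c = -1, q = 3, p = -24, so h(m) = -1 − 24/(m + 3).
Then h(-1) = -1 − 24/2 = -13.

-13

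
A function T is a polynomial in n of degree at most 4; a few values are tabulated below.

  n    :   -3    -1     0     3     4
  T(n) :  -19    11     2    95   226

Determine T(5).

Write T(n) = an^4 + bn³ + cn² + dn + e; the 5 given values yield a linear system in the 5 coefficients.
Solving, the leading coefficient vanishes, and T(n) = 3n³ + 4n² - 8n + 2.
Then T(5) = 437.

437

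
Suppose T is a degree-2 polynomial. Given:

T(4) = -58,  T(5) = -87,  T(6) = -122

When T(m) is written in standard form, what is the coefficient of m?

-2

Write T(m) = am² + bm + c; the 3 given values yield a linear system in the 3 coefficients.
Solving, T(m) = -3m² - 2m - 2.
The coefficient of m is -2.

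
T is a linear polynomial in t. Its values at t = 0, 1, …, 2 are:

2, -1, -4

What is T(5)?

First differences: -3, -3.
Level-1 differences are constant, so T has degree 1.
Fitting a degree-1 polynomial gives T(t) = -3t + 2.
Then T(5) = -13.

-13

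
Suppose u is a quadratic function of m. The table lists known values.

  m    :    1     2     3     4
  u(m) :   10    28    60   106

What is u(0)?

6

First differences: 18, 32, 46. Second differences: 14, 14.
Level-2 differences are constant, so u has degree 2.
Fitting a degree-2 polynomial gives u(m) = 7m² - 3m + 6.
The constant term is u(0) = 6.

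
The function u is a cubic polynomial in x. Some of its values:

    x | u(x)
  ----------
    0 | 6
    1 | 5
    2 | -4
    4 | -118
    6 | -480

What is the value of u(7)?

-799

Write u(x) = ax³ + bx² + cx + d; the 5 given values yield a linear system in the 4 coefficients.
Solving, u(x) = -3x³ + 5x² - 3x + 6.
Then u(7) = -799.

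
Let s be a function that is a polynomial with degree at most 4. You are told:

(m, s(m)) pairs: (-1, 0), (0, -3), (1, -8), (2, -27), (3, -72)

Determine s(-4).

First differences: -3, -5, -19, -45. Second differences: -2, -14, -26. Third differences: -12, -12.
Level-3 differences are constant, so s has degree 3.
Fitting a degree-3 polynomial gives s(m) = -2m³ - m² - 2m - 3.
Then s(-4) = 117.

117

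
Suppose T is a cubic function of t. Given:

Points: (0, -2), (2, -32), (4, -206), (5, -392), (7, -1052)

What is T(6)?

Write T(t) = at³ + bt² + ct + d; the 5 given values yield a linear system in the 4 coefficients.
Solving, T(t) = -3t³ - 3t - 2.
Then T(6) = -668.

-668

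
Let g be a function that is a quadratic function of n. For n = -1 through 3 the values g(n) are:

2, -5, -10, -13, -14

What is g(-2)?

First differences: -7, -5, -3, -1. Second differences: 2, 2, 2.
Level-2 differences are constant, so g has degree 2.
Fitting a degree-2 polynomial gives g(n) = n² - 6n - 5.
Then g(-2) = 11.

11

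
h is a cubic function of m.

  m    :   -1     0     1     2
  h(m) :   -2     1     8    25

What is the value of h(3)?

58

Write h(m) = am³ + bm² + cm + d; the 4 given values yield a linear system in the 4 coefficients.
Solving, h(m) = m³ + 2m² + 4m + 1.
Then h(3) = 58.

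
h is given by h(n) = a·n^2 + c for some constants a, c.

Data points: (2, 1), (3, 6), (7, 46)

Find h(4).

From h(2) = 1 and h(3) = 6: 4a + c = 1 and 9a + c = 6.
Subtracting: 5a = 5, so a = 1; then c = 1 − 1·4 = -3.
So h(n) = 1n² − 3, and h(4) = 13.

13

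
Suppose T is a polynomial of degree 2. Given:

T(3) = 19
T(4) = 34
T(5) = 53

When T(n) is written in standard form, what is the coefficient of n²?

2

Write T(n) = an² + bn + c; the 3 given values yield a linear system in the 3 coefficients.
Solving, T(n) = 2n² + n - 2.
The coefficient of n² is 2.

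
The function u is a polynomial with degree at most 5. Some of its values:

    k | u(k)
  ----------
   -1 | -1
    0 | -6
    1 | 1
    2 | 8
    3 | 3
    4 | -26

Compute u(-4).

206

First differences: -5, 7, 7, -5, -29. Second differences: 12, 0, -12, -24. Third differences: -12, -12, -12.
Level-3 differences are constant, so u has degree 3.
Fitting a degree-3 polynomial gives u(k) = -2k³ + 6k² + 3k - 6.
Then u(-4) = 206.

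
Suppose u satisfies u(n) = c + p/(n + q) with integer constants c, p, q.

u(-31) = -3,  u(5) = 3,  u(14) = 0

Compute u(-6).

-8

(u(n) − c)(n + q) = p for each data point; the three points give a linear system in c and q, then p follows.
Solving: c = -2, q = 1, p = 30, so u(n) = -2 + 30/(n + 1).
Then u(-6) = -2 + 30/(-5) = -8.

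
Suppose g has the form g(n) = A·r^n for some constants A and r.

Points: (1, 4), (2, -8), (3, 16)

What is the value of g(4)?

Consecutive ratio: -8/4 = -2, and 16/(-8) = -2, so r = -2.
Then A·(-2)^1 = 4 gives A = -2, and g(n) = -2·(-2)^n.
g(4) = -2·(-2)^4 = -32.

-32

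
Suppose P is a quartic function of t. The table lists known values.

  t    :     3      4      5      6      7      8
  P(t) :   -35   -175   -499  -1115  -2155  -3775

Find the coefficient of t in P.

0

First differences: -140, -324, -616, -1040, -1620. Second differences: -184, -292, -424, -580. Third differences: -108, -132, -156. Fourth differences: -24, -24.
Level-4 differences are constant, so P has degree 4.
Fitting a degree-4 polynomial gives P(t) = -t^4 + 5t² + 1.
The coefficient of t is 0.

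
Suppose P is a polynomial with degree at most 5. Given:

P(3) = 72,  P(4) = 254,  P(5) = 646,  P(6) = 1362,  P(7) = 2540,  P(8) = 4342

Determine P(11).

First differences: 182, 392, 716, 1178, 1802. Second differences: 210, 324, 462, 624. Third differences: 114, 138, 162. Fourth differences: 24, 24.
Level-4 differences are constant, so P has degree 4.
Fitting a degree-4 polynomial gives P(n) = n^4 + n³ - 4n² - 2n + 6.
Then P(11) = 15472.

15472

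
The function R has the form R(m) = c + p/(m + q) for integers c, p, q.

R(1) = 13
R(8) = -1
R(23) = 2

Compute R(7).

-2

(R(m) − c)(m + q) = p for each data point; the three points give a linear system in c and q, then p follows.
Solving: c = 3, q = -3, p = -20, so R(m) = 3 − 20/(m − 3).
Then R(7) = 3 − 20/4 = -2.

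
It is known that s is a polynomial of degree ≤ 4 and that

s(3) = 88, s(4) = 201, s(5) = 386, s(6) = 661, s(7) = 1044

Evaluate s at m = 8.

1553

First differences: 113, 185, 275, 383. Second differences: 72, 90, 108. Third differences: 18, 18.
Level-3 differences are constant, so s has degree 3.
Extending the table by one column gives the next first difference 509, so s(8) = 1044 + 509 = 1553.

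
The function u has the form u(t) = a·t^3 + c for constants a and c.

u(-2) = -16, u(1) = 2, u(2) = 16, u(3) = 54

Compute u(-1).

From u(-2) = -16 and u(1) = 2: -8a + c = -16 and 1a + c = 2.
Subtracting: 9a = 18, so a = 2; then c = -16 − 2·(-8) = 0.
So u(t) = 2t³ + 0, and u(-1) = -2.

-2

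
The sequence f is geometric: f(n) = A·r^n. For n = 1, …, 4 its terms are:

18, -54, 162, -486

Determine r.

-3

Consecutive ratio: -54/18 = -3, and 162/(-54) = -3, so r = -3.
Then A·(-3)^1 = 18 gives A = -6, and f(n) = -6·(-3)^n.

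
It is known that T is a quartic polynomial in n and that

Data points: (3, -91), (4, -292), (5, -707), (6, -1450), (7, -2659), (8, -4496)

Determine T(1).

5

First differences: -201, -415, -743, -1209, -1837. Second differences: -214, -328, -466, -628. Third differences: -114, -138, -162. Fourth differences: -24, -24.
Level-4 differences are constant, so T has degree 4.
Fitting a degree-4 polynomial gives T(n) = -n^4 - n³ + 2n² - 3n + 8.
Then T(1) = 5.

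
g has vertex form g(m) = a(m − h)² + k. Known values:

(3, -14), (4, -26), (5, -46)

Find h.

2

First differences -12, -20; second difference -8 = 2a, so a = -4.
Expanding, the m-coefficient is −2ah = 8h; matching it to the data gives h = 2, and then k = -10.
So g(m) = -4(m − 2)² − 10.
Hence h = 2.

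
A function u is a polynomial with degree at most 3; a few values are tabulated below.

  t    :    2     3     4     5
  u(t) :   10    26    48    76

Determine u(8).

196

First differences: 16, 22, 28. Second differences: 6, 6.
Level-2 differences are constant, so u has degree 2.
Fitting a degree-2 polynomial gives u(t) = 3t² + t - 4.
Then u(8) = 196.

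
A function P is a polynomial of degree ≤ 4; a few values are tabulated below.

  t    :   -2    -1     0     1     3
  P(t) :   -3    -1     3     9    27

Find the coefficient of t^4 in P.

Write P(t) = at^4 + bt³ + ct² + dt + e; the 5 given values yield a linear system in the 5 coefficients.
Solving, the top 2 coefficients vanish, and P(t) = t² + 5t + 3.
The coefficient of t^4 is 0.

0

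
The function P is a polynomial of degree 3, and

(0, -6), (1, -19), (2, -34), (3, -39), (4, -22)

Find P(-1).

Write P(k) = ak³ + bk² + ck + d; the 5 given values yield a linear system in the 4 coefficients.
Solving, P(k) = 2k³ - 7k² - 8k - 6.
Then P(-1) = -7.

-7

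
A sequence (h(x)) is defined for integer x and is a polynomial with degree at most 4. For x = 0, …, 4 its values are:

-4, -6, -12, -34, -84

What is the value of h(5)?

Write h(x) = ax^4 + bx³ + cx² + dx + e; the 5 given values yield a linear system in the 5 coefficients.
Solving, the leading coefficient vanishes, and h(x) = -2x³ + 4x² - 4x - 4.
Then h(5) = -174.

-174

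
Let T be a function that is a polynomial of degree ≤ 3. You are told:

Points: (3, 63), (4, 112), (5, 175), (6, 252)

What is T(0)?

First differences: 49, 63, 77. Second differences: 14, 14.
Level-2 differences are constant, so T has degree 2.
Fitting a degree-2 polynomial gives T(x) = 7x².
Then T(0) = 0.

0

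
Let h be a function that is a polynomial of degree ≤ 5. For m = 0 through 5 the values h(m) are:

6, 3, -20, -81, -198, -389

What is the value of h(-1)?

First differences: -3, -23, -61, -117, -191. Second differences: -20, -38, -56, -74. Third differences: -18, -18, -18.
Level-3 differences are constant, so h has degree 3.
Fitting a degree-3 polynomial gives h(m) = -3m³ - m² + m + 6.
Then h(-1) = 7.

7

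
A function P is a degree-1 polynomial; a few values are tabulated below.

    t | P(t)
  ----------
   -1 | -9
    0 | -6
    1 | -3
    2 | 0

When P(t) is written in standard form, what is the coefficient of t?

Write P(t) = at + b; the 4 given values yield a linear system in the 2 coefficients.
Solving, P(t) = 3t - 6.
The coefficient of t is 3.

3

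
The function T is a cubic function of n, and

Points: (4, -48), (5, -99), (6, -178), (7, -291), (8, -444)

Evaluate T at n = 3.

First differences: -51, -79, -113, -153. Second differences: -28, -34, -40. Third differences: -6, -6.
Level-3 differences are constant, so T has degree 3.
Fitting a degree-3 polynomial gives T(n) = -n³ + n² + n - 4.
Then T(3) = -19.

-19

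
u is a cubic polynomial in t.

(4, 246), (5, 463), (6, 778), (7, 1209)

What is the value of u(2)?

Write u(t) = at³ + bt² + ct + d; the 4 given values yield a linear system in the 4 coefficients.
Solving, u(t) = 3t³ + 4t² - 2t - 2.
Then u(2) = 34.

34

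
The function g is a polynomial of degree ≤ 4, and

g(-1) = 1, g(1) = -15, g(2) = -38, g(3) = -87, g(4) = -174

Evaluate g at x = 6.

-510

Write g(x) = ax^4 + bx³ + cx² + dx + e; the 5 given values yield a linear system in the 5 coefficients.
Solving, the leading coefficient vanishes, and g(x) = -2x³ - x² - 6x - 6.
Then g(6) = -510.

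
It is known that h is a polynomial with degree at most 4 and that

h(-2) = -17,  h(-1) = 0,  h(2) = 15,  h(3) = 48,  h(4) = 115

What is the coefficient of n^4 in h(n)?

0

Write h(n) = an^4 + bn³ + cn² + dn + e; the 5 given values yield a linear system in the 5 coefficients.
Solving, the leading coefficient vanishes, and h(n) = 2n³ - n² + 3.
The coefficient of n^4 is 0.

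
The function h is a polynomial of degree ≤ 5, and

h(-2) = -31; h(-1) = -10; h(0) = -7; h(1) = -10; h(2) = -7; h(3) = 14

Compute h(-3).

-82

First differences: 21, 3, -3, 3, 21. Second differences: -18, -6, 6, 18. Third differences: 12, 12, 12.
Level-3 differences are constant, so h has degree 3.
Fitting a degree-3 polynomial gives h(m) = 2m³ - 3m² - 2m - 7.
Then h(-3) = -82.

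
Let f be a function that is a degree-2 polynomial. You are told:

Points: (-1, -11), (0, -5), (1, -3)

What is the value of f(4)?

Write f(x) = ax² + bx + c; the 3 given values yield a linear system in the 3 coefficients.
Solving, f(x) = -2x² + 4x - 5.
Then f(4) = -21.

-21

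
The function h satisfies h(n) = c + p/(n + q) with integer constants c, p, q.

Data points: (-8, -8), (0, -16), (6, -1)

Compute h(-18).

-7

(h(n) − c)(n + q) = p for each data point; the three points give a linear system in c and q, then p follows.
Solving: c = -6, q = -2, p = 20, so h(n) = -6 + 20/(n − 2).
Then h(-18) = -6 + 20/(-20) = -7.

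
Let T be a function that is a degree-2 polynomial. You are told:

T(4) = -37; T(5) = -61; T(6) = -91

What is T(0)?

-1

Write T(m) = am² + bm + c; the 3 given values yield a linear system in the 3 coefficients.
Solving, T(m) = -3m² + 3m - 1.
The constant term is T(0) = -1.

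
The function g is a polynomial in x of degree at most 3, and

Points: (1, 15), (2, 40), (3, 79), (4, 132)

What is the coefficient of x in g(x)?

First differences: 25, 39, 53. Second differences: 14, 14.
Level-2 differences are constant, so g has degree 2.
Fitting a degree-2 polynomial gives g(x) = 7x² + 4x + 4.
The coefficient of x is 4.

4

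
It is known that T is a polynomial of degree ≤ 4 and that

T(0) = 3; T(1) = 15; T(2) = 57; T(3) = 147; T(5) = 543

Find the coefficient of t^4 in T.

0

Write T(t) = at^4 + bt³ + ct² + dt + e; the 5 given values yield a linear system in the 5 coefficients.
Solving, the leading coefficient vanishes, and T(t) = 3t³ + 6t² + 3t + 3.
The coefficient of t^4 is 0.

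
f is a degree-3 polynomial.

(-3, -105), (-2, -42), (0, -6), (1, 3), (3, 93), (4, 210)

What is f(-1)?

-15

Write f(x) = ax³ + bx² + cx + d; the 6 given values yield a linear system in the 4 coefficients.
Solving, f(x) = 3x³ + 6x - 6.
Then f(-1) = -15.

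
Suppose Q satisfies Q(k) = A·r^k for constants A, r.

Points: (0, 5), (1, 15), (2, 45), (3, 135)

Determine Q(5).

Consecutive ratio: 15/5 = 3, and 45/15 = 3, so r = 3.
Then A·3^0 = 5 gives A = 5, and Q(k) = 5·3^k.
Q(5) = 5·3^5 = 1215.

1215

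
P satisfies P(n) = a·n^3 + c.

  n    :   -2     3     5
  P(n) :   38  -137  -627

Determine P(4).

From P(-2) = 38 and P(3) = -137: -8a + c = 38 and 27a + c = -137.
Subtracting: 35a = -175, so a = -5; then c = 38 − (-5)·(-8) = -2.
So P(n) = -5n³ − 2, and P(4) = -322.

-322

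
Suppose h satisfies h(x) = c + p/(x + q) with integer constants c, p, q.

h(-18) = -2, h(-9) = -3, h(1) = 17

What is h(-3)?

(h(x) − c)(x + q) = p for each data point; the three points give a linear system in c and q, then p follows.
Solving: c = -1, q = 0, p = 18, so h(x) = -1 + 18/(x + 0).
Then h(-3) = -1 + 18/(-3) = -7.

-7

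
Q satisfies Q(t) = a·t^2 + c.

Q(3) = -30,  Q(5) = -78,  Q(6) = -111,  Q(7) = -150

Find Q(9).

From Q(3) = -30 and Q(5) = -78: 9a + c = -30 and 25a + c = -78.
Subtracting: 16a = -48, so a = -3; then c = -30 − (-3)·9 = -3.
So Q(t) = -3t² − 3, and Q(9) = -246.

-246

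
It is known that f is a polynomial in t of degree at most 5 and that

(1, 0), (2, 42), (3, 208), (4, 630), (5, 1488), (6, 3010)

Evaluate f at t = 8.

9198

First differences: 42, 166, 422, 858, 1522. Second differences: 124, 256, 436, 664. Third differences: 132, 180, 228. Fourth differences: 48, 48.
Level-4 differences are constant, so f has degree 4.
Fitting a degree-4 polynomial gives f(t) = 2t^4 + 2t³ - 2t - 2.
Then f(8) = 9198.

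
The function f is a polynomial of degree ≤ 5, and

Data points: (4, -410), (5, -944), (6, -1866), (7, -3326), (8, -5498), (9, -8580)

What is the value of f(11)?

-18386

First differences: -534, -922, -1460, -2172, -3082. Second differences: -388, -538, -712, -910. Third differences: -150, -174, -198. Fourth differences: -24, -24.
Level-4 differences are constant, so f has degree 4.
Fitting a degree-4 polynomial gives f(k) = -k^4 - 3k³ + 2k² + 6.
Then f(11) = -18386.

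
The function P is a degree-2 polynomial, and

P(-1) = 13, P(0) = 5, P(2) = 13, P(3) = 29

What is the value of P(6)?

125

Write P(n) = an² + bn + c; the 4 given values yield a linear system in the 3 coefficients.
Solving, P(n) = 4n² - 4n + 5.
Then P(6) = 125.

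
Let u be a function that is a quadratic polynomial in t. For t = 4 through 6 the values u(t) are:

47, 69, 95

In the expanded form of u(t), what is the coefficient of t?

4

Write u(t) = at² + bt + c; the 3 given values yield a linear system in the 3 coefficients.
Solving, u(t) = 2t² + 4t - 1.
The coefficient of t is 4.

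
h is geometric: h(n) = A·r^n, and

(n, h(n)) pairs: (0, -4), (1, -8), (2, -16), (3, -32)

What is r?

2

Consecutive ratio: -8/(-4) = 2, and -16/(-8) = 2, so r = 2.
Then A·2^0 = -4 gives A = -4, and h(n) = -4·2^n.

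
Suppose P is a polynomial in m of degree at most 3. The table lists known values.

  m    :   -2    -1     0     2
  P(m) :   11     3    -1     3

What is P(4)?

Write P(m) = am³ + bm² + cm + d; the 4 given values yield a linear system in the 4 coefficients.
Solving, the leading coefficient vanishes, and P(m) = 2m² - 2m - 1.
Then P(4) = 23.

23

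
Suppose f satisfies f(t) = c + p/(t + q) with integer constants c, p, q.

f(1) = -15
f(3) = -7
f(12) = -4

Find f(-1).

(f(t) − c)(t + q) = p for each data point; the three points give a linear system in c and q, then p follows.
Solving: c = -3, q = 0, p = -12, so f(t) = -3 − 12/(t + 0).
Then f(-1) = -3 − 12/(-1) = 9.

9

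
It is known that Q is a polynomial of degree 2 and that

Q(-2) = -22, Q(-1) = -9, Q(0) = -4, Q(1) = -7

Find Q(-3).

Write Q(n) = an² + bn + c; the 4 given values yield a linear system in the 3 coefficients.
Solving, Q(n) = -4n² + n - 4.
Then Q(-3) = -43.

-43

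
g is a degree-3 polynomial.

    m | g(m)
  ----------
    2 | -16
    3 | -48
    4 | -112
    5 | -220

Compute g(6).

-384

Write g(m) = am³ + bm² + cm + d; the 4 given values yield a linear system in the 4 coefficients.
Solving, g(m) = -2m³ + 2m² - 4m.
Then g(6) = -384.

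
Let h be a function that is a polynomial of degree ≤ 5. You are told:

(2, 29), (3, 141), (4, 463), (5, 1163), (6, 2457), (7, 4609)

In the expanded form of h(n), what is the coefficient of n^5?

0

Write h(n) = an^5 + bn^4 + cn³ + dn² + en + p; the 6 given values yield a linear system in the 6 coefficients.
Solving, the leading coefficient vanishes, and h(n) = 2n^4 - 5n² + 7n + 3.
The coefficient of n^5 is 0.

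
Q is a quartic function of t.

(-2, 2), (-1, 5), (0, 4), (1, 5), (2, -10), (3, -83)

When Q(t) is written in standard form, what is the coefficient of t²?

2

Write Q(t) = at^4 + bt³ + ct² + dt + e; the 6 given values yield a linear system in the 5 coefficients.
Solving, Q(t) = -t^4 - t³ + 2t² + t + 4.
The coefficient of t² is 2.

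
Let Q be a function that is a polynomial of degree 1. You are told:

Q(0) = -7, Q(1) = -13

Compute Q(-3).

11

Write Q(n) = an + b; the 2 given values yield a linear system in the 2 coefficients.
Solving, Q(n) = -6n - 7.
Then Q(-3) = 11.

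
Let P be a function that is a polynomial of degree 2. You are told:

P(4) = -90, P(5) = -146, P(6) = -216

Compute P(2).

-20

Write P(n) = an² + bn + c; the 3 given values yield a linear system in the 3 coefficients.
Solving, P(n) = -7n² + 7n - 6.
Then P(2) = -20.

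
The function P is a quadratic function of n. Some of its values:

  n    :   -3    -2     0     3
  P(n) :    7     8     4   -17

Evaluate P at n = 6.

-56

Write P(n) = an² + bn + c; the 4 given values yield a linear system in the 3 coefficients.
Solving, P(n) = -n² - 4n + 4.
Then P(6) = -56.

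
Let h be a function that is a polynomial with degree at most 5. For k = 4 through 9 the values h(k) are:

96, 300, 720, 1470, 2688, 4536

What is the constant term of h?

Write h(k) = ak^5 + bk^4 + ck³ + dk² + ek + p; the 6 given values yield a linear system in the 6 coefficients.
Solving, the leading coefficient vanishes, and h(k) = k^4 - 3k³ + 2k².
The constant term is h(0) = 0.

0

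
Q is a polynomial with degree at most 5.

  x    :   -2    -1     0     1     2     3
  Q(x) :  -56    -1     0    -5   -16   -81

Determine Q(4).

First differences: 55, 1, -5, -11, -65. Second differences: -54, -6, -6, -54. Third differences: 48, 0, -48. Fourth differences: -48, -48.
Level-4 differences are constant, so Q has degree 4.
Fitting a degree-4 polynomial gives Q(x) = -2x^4 + 4x³ - x² - 6x.
Then Q(4) = -296.

-296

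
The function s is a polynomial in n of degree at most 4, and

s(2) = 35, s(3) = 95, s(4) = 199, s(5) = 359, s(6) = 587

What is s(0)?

First differences: 60, 104, 160, 228. Second differences: 44, 56, 68. Third differences: 12, 12.
Level-3 differences are constant, so s has degree 3.
Fitting a degree-3 polynomial gives s(n) = 2n³ + 4n² + 2n - 1.
The constant term is s(0) = -1.

-1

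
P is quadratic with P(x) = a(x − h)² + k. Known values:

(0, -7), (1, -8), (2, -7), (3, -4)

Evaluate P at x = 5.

8

First differences -1, 1, 3; second difference 2 = 2a, so a = 1.
Expanding, the x-coefficient is −2ah = -2h; matching it to the data gives h = 1, and then k = -8.
So P(x) = 1(x − 1)² − 8.
P(5) = 1·4² − 8 = 8.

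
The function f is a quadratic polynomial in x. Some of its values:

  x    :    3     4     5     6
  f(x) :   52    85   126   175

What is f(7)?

First differences: 33, 41, 49. Second differences: 8, 8.
Level-2 differences are constant, so f has degree 2.
Fitting a degree-2 polynomial gives f(x) = 4x² + 5x + 1.
Then f(7) = 232.

232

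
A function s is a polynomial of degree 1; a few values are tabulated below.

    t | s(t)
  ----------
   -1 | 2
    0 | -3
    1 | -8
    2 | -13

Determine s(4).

First differences: -5, -5, -5.
Level-1 differences are constant, so s has degree 1.
Fitting a degree-1 polynomial gives s(t) = -5t - 3.
Then s(4) = -23.

-23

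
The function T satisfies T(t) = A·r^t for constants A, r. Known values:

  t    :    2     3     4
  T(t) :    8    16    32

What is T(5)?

Consecutive ratio: 16/8 = 2, and 32/16 = 2, so r = 2.
Then A·2^2 = 8 gives A = 2, and T(t) = 2·2^t.
T(5) = 2·2^5 = 64.

64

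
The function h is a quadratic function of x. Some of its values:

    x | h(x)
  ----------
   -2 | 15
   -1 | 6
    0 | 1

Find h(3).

10

Write h(x) = ax² + bx + c; the 3 given values yield a linear system in the 3 coefficients.
Solving, h(x) = 2x² - 3x + 1.
Then h(3) = 10.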